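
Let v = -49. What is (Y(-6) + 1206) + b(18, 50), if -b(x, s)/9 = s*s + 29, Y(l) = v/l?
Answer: -129281/6 ≈ -21547.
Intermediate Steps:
Y(l) = -49/l
b(x, s) = -261 - 9*s² (b(x, s) = -9*(s*s + 29) = -9*(s² + 29) = -9*(29 + s²) = -261 - 9*s²)
(Y(-6) + 1206) + b(18, 50) = (-49/(-6) + 1206) + (-261 - 9*50²) = (-49*(-⅙) + 1206) + (-261 - 9*2500) = (49/6 + 1206) + (-261 - 22500) = 7285/6 - 22761 = -129281/6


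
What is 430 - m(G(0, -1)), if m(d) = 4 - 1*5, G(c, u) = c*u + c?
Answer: 431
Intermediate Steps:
G(c, u) = c + c*u
m(d) = -1 (m(d) = 4 - 5 = -1)
430 - m(G(0, -1)) = 430 - 1*(-1) = 430 + 1 = 431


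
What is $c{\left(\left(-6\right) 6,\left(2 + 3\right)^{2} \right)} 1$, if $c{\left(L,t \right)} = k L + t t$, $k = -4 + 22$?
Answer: $-23$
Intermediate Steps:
$k = 18$
$c{\left(L,t \right)} = t^{2} + 18 L$ ($c{\left(L,t \right)} = 18 L + t t = 18 L + t^{2} = t^{2} + 18 L$)
$c{\left(\left(-6\right) 6,\left(2 + 3\right)^{2} \right)} 1 = \left(\left(\left(2 + 3\right)^{2}\right)^{2} + 18 \left(\left(-6\right) 6\right)\right) 1 = \left(\left(5^{2}\right)^{2} + 18 \left(-36\right)\right) 1 = \left(25^{2} - 648\right) 1 = \left(625 - 648\right) 1 = \left(-23\right) 1 = -23$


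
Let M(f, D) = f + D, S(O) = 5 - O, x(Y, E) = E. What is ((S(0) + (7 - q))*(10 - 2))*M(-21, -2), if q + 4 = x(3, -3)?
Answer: -3496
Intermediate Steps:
q = -7 (q = -4 - 3 = -7)
M(f, D) = D + f
((S(0) + (7 - q))*(10 - 2))*M(-21, -2) = (((5 - 1*0) + (7 - 1*(-7)))*(10 - 2))*(-2 - 21) = (((5 + 0) + (7 + 7))*8)*(-23) = ((5 + 14)*8)*(-23) = (19*8)*(-23) = 152*(-23) = -3496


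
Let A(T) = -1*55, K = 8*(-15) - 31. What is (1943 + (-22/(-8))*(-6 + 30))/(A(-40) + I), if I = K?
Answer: -2009/206 ≈ -9.7524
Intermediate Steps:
K = -151 (K = -120 - 31 = -151)
A(T) = -55
I = -151
(1943 + (-22/(-8))*(-6 + 30))/(A(-40) + I) = (1943 + (-22/(-8))*(-6 + 30))/(-55 - 151) = (1943 - 22*(-⅛)*24)/(-206) = (1943 + (11/4)*24)*(-1/206) = (1943 + 66)*(-1/206) = 2009*(-1/206) = -2009/206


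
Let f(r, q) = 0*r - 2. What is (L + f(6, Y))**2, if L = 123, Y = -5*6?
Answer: 14641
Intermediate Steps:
Y = -30
f(r, q) = -2 (f(r, q) = 0 - 2 = -2)
(L + f(6, Y))**2 = (123 - 2)**2 = 121**2 = 14641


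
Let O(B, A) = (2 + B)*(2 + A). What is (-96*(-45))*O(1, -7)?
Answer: -64800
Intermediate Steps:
O(B, A) = (2 + A)*(2 + B)
(-96*(-45))*O(1, -7) = (-96*(-45))*(4 + 2*(-7) + 2*1 - 7*1) = 4320*(4 - 14 + 2 - 7) = 4320*(-15) = -64800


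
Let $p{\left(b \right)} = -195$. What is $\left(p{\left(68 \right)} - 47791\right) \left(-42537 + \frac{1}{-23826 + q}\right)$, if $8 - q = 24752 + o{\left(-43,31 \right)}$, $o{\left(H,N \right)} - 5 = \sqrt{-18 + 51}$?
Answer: $\frac{2408113896701612647}{1179765296} - \frac{23993 \sqrt{33}}{1179765296} \approx 2.0412 \cdot 10^{9}$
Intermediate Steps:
$o{\left(H,N \right)} = 5 + \sqrt{33}$ ($o{\left(H,N \right)} = 5 + \sqrt{-18 + 51} = 5 + \sqrt{33}$)
$q = -24749 - \sqrt{33}$ ($q = 8 - \left(24752 + \left(5 + \sqrt{33}\right)\right) = 8 - \left(24757 + \sqrt{33}\right) = -24749 - \sqrt{33} \approx -24755.0$)
$\left(p{\left(68 \right)} - 47791\right) \left(-42537 + \frac{1}{-23826 + q}\right) = \left(-195 - 47791\right) \left(-42537 + \frac{1}{-23826 - \left(24749 + \sqrt{33}\right)}\right) = - 47986 \left(-42537 + \frac{1}{-48575 - \sqrt{33}}\right) = 2041180482 - \frac{47986}{-48575 - \sqrt{33}}$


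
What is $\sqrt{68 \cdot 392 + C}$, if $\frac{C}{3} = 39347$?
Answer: $7 \sqrt{2953} \approx 380.39$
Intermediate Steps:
$C = 118041$ ($C = 3 \cdot 39347 = 118041$)
$\sqrt{68 \cdot 392 + C} = \sqrt{68 \cdot 392 + 118041} = \sqrt{26656 + 118041} = \sqrt{144697} = 7 \sqrt{2953}$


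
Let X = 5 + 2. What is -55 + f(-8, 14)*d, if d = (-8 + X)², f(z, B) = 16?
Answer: -39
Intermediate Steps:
X = 7
d = 1 (d = (-8 + 7)² = (-1)² = 1)
-55 + f(-8, 14)*d = -55 + 16*1 = -55 + 16 = -39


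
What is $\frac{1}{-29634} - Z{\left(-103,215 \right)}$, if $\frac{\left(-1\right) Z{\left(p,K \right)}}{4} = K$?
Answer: $\frac{25485239}{29634} \approx 860.0$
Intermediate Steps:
$Z{\left(p,K \right)} = - 4 K$
$\frac{1}{-29634} - Z{\left(-103,215 \right)} = \frac{1}{-29634} - \left(-4\right) 215 = - \frac{1}{29634} - -860 = - \frac{1}{29634} + 860 = \frac{25485239}{29634}$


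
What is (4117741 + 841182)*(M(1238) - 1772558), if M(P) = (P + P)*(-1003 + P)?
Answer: -5904579698254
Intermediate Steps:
M(P) = 2*P*(-1003 + P) (M(P) = (2*P)*(-1003 + P) = 2*P*(-1003 + P))
(4117741 + 841182)*(M(1238) - 1772558) = (4117741 + 841182)*(2*1238*(-1003 + 1238) - 1772558) = 4958923*(2*1238*235 - 1772558) = 4958923*(581860 - 1772558) = 4958923*(-1190698) = -5904579698254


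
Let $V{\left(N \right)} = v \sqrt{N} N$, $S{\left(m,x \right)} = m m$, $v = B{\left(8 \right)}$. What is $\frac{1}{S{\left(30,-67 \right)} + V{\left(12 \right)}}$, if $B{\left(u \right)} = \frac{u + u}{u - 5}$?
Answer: $\frac{75}{63404} - \frac{8 \sqrt{3}}{47553} \approx 0.0008915$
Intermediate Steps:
$B{\left(u \right)} = \frac{2 u}{-5 + u}$
$v = \frac{16}{3}$ ($v = 2 \cdot 8 \frac{1}{-5 + 8} = 2 \cdot 8 \cdot \frac{1}{3} = \frac{16}{3} \approx 5.3333$)
$S{\left(m,x \right)} = m^{2}$
$V{\left(N \right)} = \frac{16 N^{\frac{3}{2}}}{3}$ ($V{\left(N \right)} = \frac{16 \sqrt{N}}{3} N = \frac{16 N^{\frac{3}{2}}}{3}$)
$\frac{1}{S{\left(30,-67 \right)} + V{\left(12 \right)}} = \frac{1}{30^{2} + \frac{16 \cdot 12^{\frac{3}{2}}}{3}} = \frac{1}{900 + \frac{16 \cdot 24 \sqrt{3}}{3}} = \frac{1}{900 + 128 \sqrt{3}}$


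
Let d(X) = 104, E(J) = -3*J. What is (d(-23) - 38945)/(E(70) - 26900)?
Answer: 38841/27110 ≈ 1.4327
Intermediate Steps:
(d(-23) - 38945)/(E(70) - 26900) = (104 - 38945)/(-3*70 - 26900) = -38841/(-210 - 26900) = -38841/(-27110) = -38841*(-1/27110) = 38841/27110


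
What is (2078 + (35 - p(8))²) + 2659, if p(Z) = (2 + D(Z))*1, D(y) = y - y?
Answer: 5826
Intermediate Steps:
D(y) = 0
p(Z) = 2 (p(Z) = (2 + 0)*1 = 2*1 = 2)
(2078 + (35 - p(8))²) + 2659 = (2078 + (35 - 1*2)²) + 2659 = (2078 + (35 - 2)²) + 2659 = (2078 + 33²) + 2659 = (2078 + 1089) + 2659 = 3167 + 2659 = 5826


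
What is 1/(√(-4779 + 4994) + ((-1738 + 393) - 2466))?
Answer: -3811/14523506 - √215/14523506 ≈ -0.00026341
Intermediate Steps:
1/(√(-4779 + 4994) + ((-1738 + 393) - 2466)) = 1/(√215 + (-1345 - 2466)) = 1/(√215 - 3811) = 1/(-3811 + √215)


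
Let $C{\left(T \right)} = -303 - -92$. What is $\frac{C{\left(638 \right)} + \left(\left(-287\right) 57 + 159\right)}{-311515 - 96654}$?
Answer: $\frac{16411}{408169} \approx 0.040206$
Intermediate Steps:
$C{\left(T \right)} = -211$ ($C{\left(T \right)} = -303 + 92 = -211$)
$\frac{C{\left(638 \right)} + \left(\left(-287\right) 57 + 159\right)}{-311515 - 96654} = \frac{-211 + \left(\left(-287\right) 57 + 159\right)}{-311515 - 96654} = \frac{-211 + \left(-16359 + 159\right)}{-408169} = \left(-211 - 16200\right) \left(- \frac{1}{408169}\right) = \left(-16411\right) \left(- \frac{1}{408169}\right) = \frac{16411}{408169}$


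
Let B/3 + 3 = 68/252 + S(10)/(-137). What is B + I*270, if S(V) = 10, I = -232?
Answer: -180239474/2877 ≈ -62648.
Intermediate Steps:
B = -24194/2877 (B = -9 + 3*(68/252 + 10/(-137)) = -9 + 3*(68*(1/252) + 10*(-1/137)) = -9 + 3*(17/63 - 10/137) = -9 + 3*(1699/8631) = -9 + 1699/2877 = -24194/2877 ≈ -8.4095)
B + I*270 = -24194/2877 - 232*270 = -24194/2877 - 62640 = -180239474/2877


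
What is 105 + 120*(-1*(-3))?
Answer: 465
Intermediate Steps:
105 + 120*(-1*(-3)) = 105 + 120*3 = 105 + 360 = 465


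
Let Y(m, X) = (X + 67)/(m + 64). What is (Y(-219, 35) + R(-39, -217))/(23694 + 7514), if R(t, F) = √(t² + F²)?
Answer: -51/2418620 + √48610/31208 ≈ 0.0070437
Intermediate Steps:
Y(m, X) = (67 + X)/(64 + m)
R(t, F) = √(F² + t²)
(Y(-219, 35) + R(-39, -217))/(23694 + 7514) = ((67 + 35)/(64 - 219) + √((-217)² + (-39)²))/(23694 + 7514) = (102/(-155) + √(47089 + 1521))/31208 = (-1/155*102 + √48610)*(1/31208) = (-102/155 + √48610)*(1/31208) = -51/2418620 + √48610/31208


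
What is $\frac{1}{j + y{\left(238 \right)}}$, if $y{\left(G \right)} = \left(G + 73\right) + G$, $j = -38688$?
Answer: $- \frac{1}{38139} \approx -2.622 \cdot 10^{-5}$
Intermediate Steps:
$y{\left(G \right)} = 73 + 2 G$ ($y{\left(G \right)} = \left(73 + G\right) + G = 73 + 2 G$)
$\frac{1}{j + y{\left(238 \right)}} = \frac{1}{-38688 + \left(73 + 2 \cdot 238\right)} = \frac{1}{-38688 + \left(73 + 476\right)} = \frac{1}{-38688 + 549} = \frac{1}{-38139} = - \frac{1}{38139}$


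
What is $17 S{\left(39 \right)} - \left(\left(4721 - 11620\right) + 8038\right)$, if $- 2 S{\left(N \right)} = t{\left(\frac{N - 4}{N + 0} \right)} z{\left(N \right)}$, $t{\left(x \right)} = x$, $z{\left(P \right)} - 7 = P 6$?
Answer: $- \frac{232237}{78} \approx -2977.4$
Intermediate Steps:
$z{\left(P \right)} = 7 + 6 P$ ($z{\left(P \right)} = 7 + P 6 = 7 + 6 P$)
$S{\left(N \right)} = - \frac{\left(-4 + N\right) \left(7 + 6 N\right)}{2 N}$ ($S{\left(N \right)} = - \frac{\frac{N - 4}{N + 0} \left(7 + 6 N\right)}{2} = - \frac{\frac{-4 + N}{N} \left(7 + 6 N\right)}{2} = - \frac{\frac{1}{N} \left(-4 + N\right) \left(7 + 6 N\right)}{2} = - \frac{\left(-4 + N\right) \left(7 + 6 N\right)}{2 N}$)
$17 S{\left(39 \right)} - \left(\left(4721 - 11620\right) + 8038\right) = 17 \left(\frac{17}{2} - 117 + \frac{14}{39}\right) - \left(\left(4721 - 11620\right) + 8038\right) = 17 \left(\frac{17}{2} - 117 + 14 \cdot \frac{1}{39}\right) - \left(-6899 + 8038\right) = 17 \left(\frac{17}{2} - 117 + \frac{14}{39}\right) - 1139 = 17 \left(- \frac{8435}{78}\right) - 1139 = - \frac{143395}{78} - 1139 = - \frac{232237}{78}$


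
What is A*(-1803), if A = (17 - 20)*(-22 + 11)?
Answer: -59499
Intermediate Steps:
A = 33 (A = -3*(-11) = 33)
A*(-1803) = 33*(-1803) = -59499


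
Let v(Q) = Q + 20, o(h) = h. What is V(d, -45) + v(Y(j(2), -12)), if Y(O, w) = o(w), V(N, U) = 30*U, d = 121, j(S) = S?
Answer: -1342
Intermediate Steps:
Y(O, w) = w
v(Q) = 20 + Q
V(d, -45) + v(Y(j(2), -12)) = 30*(-45) + (20 - 12) = -1350 + 8 = -1342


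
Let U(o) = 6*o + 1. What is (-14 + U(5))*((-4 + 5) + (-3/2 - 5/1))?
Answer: -187/2 ≈ -93.500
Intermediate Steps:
U(o) = 1 + 6*o
(-14 + U(5))*((-4 + 5) + (-3/2 - 5/1)) = (-14 + (1 + 6*5))*((-4 + 5) + (-3/2 - 5/1)) = (-14 + (1 + 30))*(1 + (-3*1/2 - 5*1)) = (-14 + 31)*(1 + (-3/2 - 5)) = 17*(1 - 13/2) = 17*(-11/2) = -187/2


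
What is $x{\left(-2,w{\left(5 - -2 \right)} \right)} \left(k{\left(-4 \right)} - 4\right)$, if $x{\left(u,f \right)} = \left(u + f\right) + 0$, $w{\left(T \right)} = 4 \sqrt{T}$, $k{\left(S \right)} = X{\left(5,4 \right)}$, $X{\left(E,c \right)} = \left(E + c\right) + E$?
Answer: $-20 + 40 \sqrt{7} \approx 85.83$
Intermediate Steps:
$X{\left(E,c \right)} = c + 2 E$
$k{\left(S \right)} = 14$ ($k{\left(S \right)} = 4 + 2 \cdot 5 = 4 + 10 = 14$)
$x{\left(u,f \right)} = f + u$ ($x{\left(u,f \right)} = \left(f + u\right) + 0 = f + u$)
$x{\left(-2,w{\left(5 - -2 \right)} \right)} \left(k{\left(-4 \right)} - 4\right) = \left(4 \sqrt{5 - -2} - 2\right) \left(14 - 4\right) = \left(4 \sqrt{5 + 2} - 2\right) 10 = \left(4 \sqrt{7} - 2\right) 10 = \left(-2 + 4 \sqrt{7}\right) 10 = -20 + 40 \sqrt{7}$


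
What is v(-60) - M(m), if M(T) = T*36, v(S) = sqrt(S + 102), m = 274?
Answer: -9864 + sqrt(42) ≈ -9857.5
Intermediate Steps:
v(S) = sqrt(102 + S)
M(T) = 36*T
v(-60) - M(m) = sqrt(102 - 60) - 36*274 = sqrt(42) - 1*9864 = sqrt(42) - 9864 = -9864 + sqrt(42)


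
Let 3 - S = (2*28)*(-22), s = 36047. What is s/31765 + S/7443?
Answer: 307527596/236426895 ≈ 1.3007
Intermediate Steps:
S = 1235 (S = 3 - 2*28*(-22) = 3 - 56*(-22) = 3 - 1*(-1232) = 3 + 1232 = 1235)
s/31765 + S/7443 = 36047/31765 + 1235/7443 = 307527596/236426895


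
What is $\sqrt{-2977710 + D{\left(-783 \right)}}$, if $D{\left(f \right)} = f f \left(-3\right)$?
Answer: $i \sqrt{4816977} \approx 2194.8 i$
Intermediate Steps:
$D{\left(f \right)} = - 3 f^{2}$ ($D{\left(f \right)} = f^{2} \left(-3\right) = - 3 f^{2}$)
$\sqrt{-2977710 + D{\left(-783 \right)}} = \sqrt{-2977710 - 3 \left(-783\right)^{2}} = \sqrt{-2977710 - 1839267} = \sqrt{-4816977} = i \sqrt{4816977}$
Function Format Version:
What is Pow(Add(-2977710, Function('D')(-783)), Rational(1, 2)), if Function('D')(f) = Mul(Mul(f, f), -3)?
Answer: Mul(I, Pow(4816977, Rational(1, 2))) ≈ Mul(2194.8, I)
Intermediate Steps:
Function('D')(f) = Mul(-3, Pow(f, 2)) (Function('D')(f) = Mul(Pow(f, 2), -3) = Mul(-3, Pow(f, 2)))
Pow(Add(-2977710, Function('D')(-783)), Rational(1, 2)) = Pow(Add(-2977710, Mul(-3, Pow(-783, 2))), Rational(1, 2)) = Pow(Add(-2977710, Mul(-3, 613089)), Rational(1, 2)) = Pow(Add(-2977710, -1839267), Rational(1, 2)) = Pow(-4816977, Rational(1, 2)) = Mul(I, Pow(4816977, Rational(1, 2)))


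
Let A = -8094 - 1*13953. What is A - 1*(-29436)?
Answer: 7389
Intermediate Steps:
A = -22047 (A = -8094 - 13953 = -22047)
A - 1*(-29436) = -22047 - 1*(-29436) = -22047 + 29436 = 7389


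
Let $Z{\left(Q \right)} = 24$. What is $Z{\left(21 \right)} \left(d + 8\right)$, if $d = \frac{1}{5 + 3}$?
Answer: $195$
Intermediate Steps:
$d = \frac{1}{8} \approx 0.125$
$Z{\left(21 \right)} \left(d + 8\right) = 24 \left(\frac{1}{8} + 8\right) = 24 \cdot \frac{65}{8} = 195$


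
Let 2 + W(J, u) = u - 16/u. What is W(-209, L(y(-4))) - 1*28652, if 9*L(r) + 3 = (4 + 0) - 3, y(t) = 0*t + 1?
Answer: -257240/9 ≈ -28582.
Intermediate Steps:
y(t) = 1 (y(t) = 0 + 1 = 1)
L(r) = -2/9 (L(r) = -⅓ + ((4 + 0) - 3)/9 = -⅓ + (4 - 3)/9 = -⅓ + (⅑)*1 = -⅓ + ⅑ = -2/9)
W(J, u) = -2 + u - 16/u (W(J, u) = -2 + (u - 16/u) = -2 + u - 16/u)
W(-209, L(y(-4))) - 1*28652 = (-2 - 2/9 - 16/(-2/9)) - 1*28652 = (-2 - 2/9 - 16*(-9/2)) - 28652 = (-2 - 2/9 + 72) - 28652 = 628/9 - 28652 = -257240/9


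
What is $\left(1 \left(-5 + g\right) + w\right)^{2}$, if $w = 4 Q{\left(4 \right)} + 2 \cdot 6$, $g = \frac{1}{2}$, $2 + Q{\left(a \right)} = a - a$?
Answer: $\frac{1}{4} \approx 0.25$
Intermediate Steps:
$Q{\left(a \right)} = -2$ ($Q{\left(a \right)} = -2 + \left(a - a\right) = -2 + 0 = -2$)
$g = \frac{1}{2} \approx 0.5$
$w = 4$ ($w = 4 \left(-2\right) + 2 \cdot 6 = -8 + 12 = 4$)
$\left(1 \left(-5 + g\right) + w\right)^{2} = \left(1 \left(-5 + \frac{1}{2}\right) + 4\right)^{2} = \left(1 \left(- \frac{9}{2}\right) + 4\right)^{2} = \left(- \frac{9}{2} + 4\right)^{2} = \left(- \frac{1}{2}\right)^{2} = \frac{1}{4}$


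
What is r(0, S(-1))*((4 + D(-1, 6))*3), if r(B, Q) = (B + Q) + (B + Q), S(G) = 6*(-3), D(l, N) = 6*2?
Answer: -1728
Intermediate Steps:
D(l, N) = 12
S(G) = -18
r(B, Q) = 2*B + 2*Q
r(0, S(-1))*((4 + D(-1, 6))*3) = (2*0 + 2*(-18))*((4 + 12)*3) = (0 - 36)*(16*3) = -36*48 = -1728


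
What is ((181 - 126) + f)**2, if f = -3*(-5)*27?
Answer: 211600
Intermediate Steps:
f = 405 (f = 15*27 = 405)
((181 - 126) + f)**2 = ((181 - 126) + 405)**2 = (55 + 405)**2 = 460**2 = 211600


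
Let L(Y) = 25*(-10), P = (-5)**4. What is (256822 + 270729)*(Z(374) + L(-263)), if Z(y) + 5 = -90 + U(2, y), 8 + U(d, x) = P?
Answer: 143493872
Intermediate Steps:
P = 625
U(d, x) = 617 (U(d, x) = -8 + 625 = 617)
L(Y) = -250
Z(y) = 522 (Z(y) = -5 + (-90 + 617) = -5 + 527 = 522)
(256822 + 270729)*(Z(374) + L(-263)) = (256822 + 270729)*(522 - 250) = 527551*272 = 143493872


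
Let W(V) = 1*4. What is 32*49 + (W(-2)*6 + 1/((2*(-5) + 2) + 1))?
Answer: 11143/7 ≈ 1591.9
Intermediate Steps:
W(V) = 4
32*49 + (W(-2)*6 + 1/((2*(-5) + 2) + 1)) = 32*49 + (4*6 + 1/((2*(-5) + 2) + 1)) = 1568 + (24 + 1/((-10 + 2) + 1)) = 1568 + (24 + 1/(-8 + 1)) = 1568 + (24 + 1/(-7)) = 1568 + (24 - ⅐) = 1568 + 167/7 = 11143/7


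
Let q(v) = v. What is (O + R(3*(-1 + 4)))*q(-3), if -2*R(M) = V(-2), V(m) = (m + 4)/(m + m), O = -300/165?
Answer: 207/44 ≈ 4.7045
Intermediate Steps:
O = -20/11 (O = -300*1/165 = -20/11 ≈ -1.8182)
V(m) = (4 + m)/(2*m) (V(m) = (4 + m)/((2*m)) = (4 + m)*(1/(2*m)) = (4 + m)/(2*m))
R(M) = ¼ (R(M) = -(4 - 2)/(4*(-2)) = -(-1)*2/(4*2) = -½*(-½) = ¼)
(O + R(3*(-1 + 4)))*q(-3) = (-20/11 + ¼)*(-3) = -69/44*(-3) = 207/44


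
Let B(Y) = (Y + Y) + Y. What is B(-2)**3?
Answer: -216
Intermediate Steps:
B(Y) = 3*Y (B(Y) = 2*Y + Y = 3*Y)
B(-2)**3 = (3*(-2))**3 = (-6)**3 = -216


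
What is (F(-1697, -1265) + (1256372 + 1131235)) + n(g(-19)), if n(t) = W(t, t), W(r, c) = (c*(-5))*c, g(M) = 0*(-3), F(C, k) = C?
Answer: 2385910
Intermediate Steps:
g(M) = 0
W(r, c) = -5*c**2 (W(r, c) = (-5*c)*c = -5*c**2)
n(t) = -5*t**2
(F(-1697, -1265) + (1256372 + 1131235)) + n(g(-19)) = (-1697 + (1256372 + 1131235)) - 5*0**2 = (-1697 + 2387607) - 5*0 = 2385910 + 0 = 2385910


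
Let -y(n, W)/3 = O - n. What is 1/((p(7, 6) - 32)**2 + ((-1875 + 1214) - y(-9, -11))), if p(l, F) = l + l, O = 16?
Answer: -1/262 ≈ -0.0038168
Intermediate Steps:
y(n, W) = -48 + 3*n (y(n, W) = -3*(16 - n) = -48 + 3*n)
p(l, F) = 2*l
1/((p(7, 6) - 32)**2 + ((-1875 + 1214) - y(-9, -11))) = 1/((2*7 - 32)**2 + ((-1875 + 1214) - (-48 + 3*(-9)))) = 1/((14 - 32)**2 + (-661 - (-48 - 27))) = 1/((-18)**2 + (-661 - 1*(-75))) = 1/(324 + (-661 + 75)) = 1/(324 - 586) = 1/(-262) = -1/262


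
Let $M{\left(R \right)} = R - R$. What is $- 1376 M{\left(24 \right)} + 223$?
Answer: $223$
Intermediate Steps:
$M{\left(R \right)} = 0$
$- 1376 M{\left(24 \right)} + 223 = \left(-1376\right) 0 + 223 = 0 + 223 = 223$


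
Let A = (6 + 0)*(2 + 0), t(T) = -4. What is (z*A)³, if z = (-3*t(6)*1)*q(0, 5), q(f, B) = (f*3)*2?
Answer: 0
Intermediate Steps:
A = 12 (A = 6*2 = 12)
q(f, B) = 6*f (q(f, B) = (3*f)*2 = 6*f)
z = 0 (z = (-3*(-4)*1)*(6*0) = (12*1)*0 = 12*0 = 0)
(z*A)³ = (0*12)³ = 0³ = 0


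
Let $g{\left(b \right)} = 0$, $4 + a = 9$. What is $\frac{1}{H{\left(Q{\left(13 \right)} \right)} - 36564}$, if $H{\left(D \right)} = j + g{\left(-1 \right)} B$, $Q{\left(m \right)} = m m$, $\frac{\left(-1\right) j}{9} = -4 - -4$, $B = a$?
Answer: $- \frac{1}{36564} \approx -2.7349 \cdot 10^{-5}$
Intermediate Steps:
$a = 5$ ($a = -4 + 9 = 5$)
$B = 5$
$j = 0$ ($j = - 9 \left(-4 - -4\right) = - 9 \left(-4 + 4\right) = \left(-9\right) 0 = 0$)
$Q{\left(m \right)} = m^{2}$
$H{\left(D \right)} = 0$ ($H{\left(D \right)} = 0 + 0 \cdot 5 = 0 + 0 = 0$)
$\frac{1}{H{\left(Q{\left(13 \right)} \right)} - 36564} = \frac{1}{0 - 36564} = \frac{1}{-36564} = - \frac{1}{36564}$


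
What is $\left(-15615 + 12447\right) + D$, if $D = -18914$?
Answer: $-22082$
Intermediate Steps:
$\left(-15615 + 12447\right) + D = \left(-15615 + 12447\right) - 18914 = -3168 - 18914 = -22082$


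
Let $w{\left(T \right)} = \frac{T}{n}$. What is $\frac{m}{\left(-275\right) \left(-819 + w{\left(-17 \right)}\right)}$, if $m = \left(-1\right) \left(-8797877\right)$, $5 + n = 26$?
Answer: $\frac{16795947}{430400} \approx 39.024$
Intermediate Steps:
$n = 21$ ($n = -5 + 26 = 21$)
$w{\left(T \right)} = \frac{T}{21}$
$m = 8797877$
$\frac{m}{\left(-275\right) \left(-819 + w{\left(-17 \right)}\right)} = \frac{8797877}{\left(-275\right) \left(-819 + \frac{1}{21} \left(-17\right)\right)} = \frac{8797877}{\left(-275\right) \left(-819 - \frac{17}{21}\right)} = \frac{8797877}{\left(-275\right) \left(- \frac{17216}{21}\right)} = \frac{8797877}{\frac{4734400}{21}} = 8797877 \cdot \frac{21}{4734400} = \frac{16795947}{430400}$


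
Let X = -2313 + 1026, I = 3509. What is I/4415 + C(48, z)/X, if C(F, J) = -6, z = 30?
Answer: 1514191/1894035 ≈ 0.79945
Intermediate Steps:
X = -1287
I/4415 + C(48, z)/X = 3509/4415 - 6/(-1287) = 3509*(1/4415) - 6*(-1/1287) = 3509/4415 + 2/429 = 1514191/1894035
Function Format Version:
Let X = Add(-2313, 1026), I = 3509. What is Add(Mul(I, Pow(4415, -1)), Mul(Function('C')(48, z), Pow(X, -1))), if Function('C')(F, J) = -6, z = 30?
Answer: Rational(1514191, 1894035) ≈ 0.79945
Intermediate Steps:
X = -1287
Add(Mul(I, Pow(4415, -1)), Mul(Function('C')(48, z), Pow(X, -1))) = Add(Mul(3509, Pow(4415, -1)), Mul(-6, Pow(-1287, -1))) = Add(Mul(3509, Rational(1, 4415)), Mul(-6, Rational(-1, 1287))) = Add(Rational(3509, 4415), Rational(2, 429)) = Rational(1514191, 1894035)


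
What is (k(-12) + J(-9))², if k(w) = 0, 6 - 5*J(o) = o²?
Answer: 225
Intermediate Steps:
J(o) = 6/5 - o²/5
(k(-12) + J(-9))² = (0 + (6/5 - ⅕*(-9)²))² = (0 + (6/5 - ⅕*81))² = (0 + (6/5 - 81/5))² = (0 - 15)² = (-15)² = 225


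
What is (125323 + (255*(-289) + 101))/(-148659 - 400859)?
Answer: -51729/549518 ≈ -0.094135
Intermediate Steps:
(125323 + (255*(-289) + 101))/(-148659 - 400859) = (125323 + (-73695 + 101))/(-549518) = (125323 - 73594)*(-1/549518) = 51729*(-1/549518) = -51729/549518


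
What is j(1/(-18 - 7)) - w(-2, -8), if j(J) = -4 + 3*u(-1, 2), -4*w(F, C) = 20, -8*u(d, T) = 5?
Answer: -7/8 ≈ -0.87500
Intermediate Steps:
u(d, T) = -5/8 (u(d, T) = -1/8*5 = -5/8)
w(F, C) = -5 (w(F, C) = -1/4*20 = -5)
j(J) = -47/8 (j(J) = -4 + 3*(-5/8) = -4 - 15/8 = -47/8)
j(1/(-18 - 7)) - w(-2, -8) = -47/8 - 1*(-5) = -47/8 + 5 = -7/8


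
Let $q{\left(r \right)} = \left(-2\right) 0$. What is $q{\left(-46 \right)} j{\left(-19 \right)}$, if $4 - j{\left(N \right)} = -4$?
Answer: $0$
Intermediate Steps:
$j{\left(N \right)} = 8$ ($j{\left(N \right)} = 4 - -4 = 4 + 4 = 8$)
$q{\left(r \right)} = 0$
$q{\left(-46 \right)} j{\left(-19 \right)} = 0 \cdot 8 = 0$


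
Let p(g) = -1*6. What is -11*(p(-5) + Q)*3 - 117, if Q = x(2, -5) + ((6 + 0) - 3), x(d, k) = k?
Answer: 147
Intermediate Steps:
Q = -2 (Q = -5 + ((6 + 0) - 3) = -5 + (6 - 3) = -5 + 3 = -2)
p(g) = -6
-11*(p(-5) + Q)*3 - 117 = -11*(-6 - 2)*3 - 117 = -(-88)*3 - 117 = -11*(-24) - 117 = 264 - 117 = 147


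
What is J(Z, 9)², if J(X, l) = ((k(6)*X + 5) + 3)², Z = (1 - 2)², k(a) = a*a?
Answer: 3748096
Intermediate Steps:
k(a) = a²
Z = 1 (Z = (-1)² = 1)
J(X, l) = (8 + 36*X)² (J(X, l) = ((6²*X + 5) + 3)² = ((36*X + 5) + 3)² = ((5 + 36*X) + 3)² = (8 + 36*X)²)
J(Z, 9)² = (16*(2 + 9*1)²)² = (16*(2 + 9)²)² = (16*11²)² = (16*121)² = 1936² = 3748096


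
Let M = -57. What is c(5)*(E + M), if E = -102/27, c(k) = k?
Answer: -2735/9 ≈ -303.89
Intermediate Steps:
E = -34/9 (E = -102*1/27 = -34/9 ≈ -3.7778)
c(5)*(E + M) = 5*(-34/9 - 57) = 5*(-547/9) = -2735/9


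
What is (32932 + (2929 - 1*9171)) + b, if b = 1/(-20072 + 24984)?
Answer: 131101281/4912 ≈ 26690.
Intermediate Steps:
b = 1/4912 ≈ 0.00020358
(32932 + (2929 - 1*9171)) + b = (32932 + (2929 - 1*9171)) + 1/4912 = (32932 + (2929 - 9171)) + 1/4912 = (32932 - 6242) + 1/4912 = 26690 + 1/4912 = 131101281/4912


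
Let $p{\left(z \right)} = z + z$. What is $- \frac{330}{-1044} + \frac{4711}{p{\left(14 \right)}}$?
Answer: $\frac{58661}{348} \approx 168.57$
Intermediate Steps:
$p{\left(z \right)} = 2 z$
$- \frac{330}{-1044} + \frac{4711}{p{\left(14 \right)}} = - \frac{330}{-1044} + \frac{4711}{2 \cdot 14} = \left(-330\right) \left(- \frac{1}{1044}\right) + \frac{4711}{28} = \frac{55}{174} + 4711 \cdot \frac{1}{28} = \frac{55}{174} + \frac{673}{4} = \frac{58661}{348}$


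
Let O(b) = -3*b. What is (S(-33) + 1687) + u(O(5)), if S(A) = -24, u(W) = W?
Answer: 1648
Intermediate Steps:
(S(-33) + 1687) + u(O(5)) = (-24 + 1687) - 3*5 = 1663 - 15 = 1648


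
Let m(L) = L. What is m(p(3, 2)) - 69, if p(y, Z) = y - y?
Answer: -69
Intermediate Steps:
p(y, Z) = 0
m(p(3, 2)) - 69 = 0 - 69 = -69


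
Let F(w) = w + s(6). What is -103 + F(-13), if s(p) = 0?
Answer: -116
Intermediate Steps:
F(w) = w (F(w) = w + 0 = w)
-103 + F(-13) = -103 - 13 = -116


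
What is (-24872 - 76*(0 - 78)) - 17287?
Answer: -36231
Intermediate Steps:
(-24872 - 76*(0 - 78)) - 17287 = (-24872 - 76*(-78)) - 17287 = (-24872 + 5928) - 17287 = -18944 - 17287 = -36231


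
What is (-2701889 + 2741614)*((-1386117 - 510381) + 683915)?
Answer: -48169859675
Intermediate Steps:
(-2701889 + 2741614)*((-1386117 - 510381) + 683915) = 39725*(-1896498 + 683915) = 39725*(-1212583) = -48169859675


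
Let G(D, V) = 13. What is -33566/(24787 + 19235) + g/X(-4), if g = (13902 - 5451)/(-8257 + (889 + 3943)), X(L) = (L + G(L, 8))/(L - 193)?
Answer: 4014179038/75387675 ≈ 53.247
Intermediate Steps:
X(L) = (13 + L)/(-193 + L) (X(L) = (L + 13)/(L - 193) = (13 + L)/(-193 + L))
g = -8451/3425 (g = 8451/(-8257 + 4832) = 8451/(-3425) = 8451*(-1/3425) = -8451/3425 ≈ -2.4674)
-33566/(24787 + 19235) + g/X(-4) = -33566/(24787 + 19235) - 8451*(-193 - 4)/(13 - 4)/3425 = -33566/44022 - 8451/(3425*(9/(-197))) = -33566*1/44022 - 8451/(3425*((-1/197*9))) = -16783/22011 - 8451/(3425*(-9/197)) = -16783/22011 - 8451/3425*(-197/9) = -16783/22011 + 184983/3425 = 4014179038/75387675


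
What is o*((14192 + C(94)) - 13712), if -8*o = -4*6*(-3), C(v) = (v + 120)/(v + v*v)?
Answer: -19289763/4465 ≈ -4320.2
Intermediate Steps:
C(v) = (120 + v)/(v + v**2)
o = -9 (o = -(-4*6)*(-3)/8 = -(-3)*(-3) = -1/8*72 = -9)
o*((14192 + C(94)) - 13712) = -9*((14192 + (120 + 94)/(94*(1 + 94))) - 13712) = -9*((14192 + (1/94)*214/95) - 13712) = -9*((14192 + (1/94)*(1/95)*214) - 13712) = -9*((14192 + 107/4465) - 13712) = -9*(63367387/4465 - 13712) = -9*2143307/4465 = -19289763/4465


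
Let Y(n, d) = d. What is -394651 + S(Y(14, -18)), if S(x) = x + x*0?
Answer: -394669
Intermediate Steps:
S(x) = x (S(x) = x + 0 = x)
-394651 + S(Y(14, -18)) = -394651 - 18 = -394669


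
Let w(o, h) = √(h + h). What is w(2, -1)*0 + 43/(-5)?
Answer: -43/5 ≈ -8.6000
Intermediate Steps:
w(o, h) = √2*√h (w(o, h) = √(2*h) = √2*√h)
w(2, -1)*0 + 43/(-5) = (√2*√(-1))*0 + 43/(-5) = (√2*I)*0 + 43*(-⅕) = (I*√2)*0 - 43/5 = 0 - 43/5 = -43/5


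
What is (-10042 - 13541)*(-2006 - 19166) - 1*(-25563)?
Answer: 499324839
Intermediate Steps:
(-10042 - 13541)*(-2006 - 19166) - 1*(-25563) = -23583*(-21172) + 25563 = 499299276 + 25563 = 499324839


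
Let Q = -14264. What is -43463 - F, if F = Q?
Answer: -29199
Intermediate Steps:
F = -14264
-43463 - F = -43463 - 1*(-14264) = -43463 + 14264 = -29199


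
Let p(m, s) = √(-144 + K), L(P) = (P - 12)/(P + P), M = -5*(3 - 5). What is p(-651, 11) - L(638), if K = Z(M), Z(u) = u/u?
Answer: -313/638 + I*√143 ≈ -0.4906 + 11.958*I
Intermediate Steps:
M = 10 (M = -5*(-2) = 10)
Z(u) = 1
K = 1
L(P) = (-12 + P)/(2*P) (L(P) = (-12 + P)/((2*P)) = (-12 + P)*(1/(2*P)) = (-12 + P)/(2*P))
p(m, s) = I*√143 (p(m, s) = √(-144 + 1) = √(-143) = I*√143)
p(-651, 11) - L(638) = I*√143 - (-12 + 638)/(2*638) = I*√143 - 626/(2*638) = I*√143 - 1*313/638 = I*√143 - 313/638 = -313/638 + I*√143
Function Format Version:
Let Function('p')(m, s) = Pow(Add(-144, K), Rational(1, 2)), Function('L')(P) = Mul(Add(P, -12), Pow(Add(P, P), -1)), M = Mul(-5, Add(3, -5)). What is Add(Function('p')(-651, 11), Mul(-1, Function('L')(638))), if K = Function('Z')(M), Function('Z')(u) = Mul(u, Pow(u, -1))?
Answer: Add(Rational(-313, 638), Mul(I, Pow(143, Rational(1, 2)))) ≈ Add(-0.49060, Mul(11.958, I))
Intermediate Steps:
M = 10 (M = Mul(-5, -2) = 10)
Function('Z')(u) = 1
K = 1
Function('L')(P) = Mul(Rational(1, 2), Pow(P, -1), Add(-12, P)) (Function('L')(P) = Mul(Add(-12, P), Pow(Mul(2, P), -1)) = Mul(Add(-12, P), Mul(Rational(1, 2), Pow(P, -1))) = Mul(Rational(1, 2), Pow(P, -1), Add(-12, P)))
Function('p')(m, s) = Mul(I, Pow(143, Rational(1, 2))) (Function('p')(m, s) = Pow(Add(-144, 1), Rational(1, 2)) = Pow(-143, Rational(1, 2)) = Mul(I, Pow(143, Rational(1, 2))))
Add(Function('p')(-651, 11), Mul(-1, Function('L')(638))) = Add(Mul(I, Pow(143, Rational(1, 2))), Mul(-1, Mul(Rational(1, 2), Pow(638, -1), Add(-12, 638)))) = Add(Mul(I, Pow(143, Rational(1, 2))), Mul(-1, Mul(Rational(1, 2), Rational(1, 638), 626))) = Add(Mul(I, Pow(143, Rational(1, 2))), Mul(-1, Rational(313, 638))) = Add(Mul(I, Pow(143, Rational(1, 2))), Rational(-313, 638)) = Add(Rational(-313, 638), Mul(I, Pow(143, Rational(1, 2))))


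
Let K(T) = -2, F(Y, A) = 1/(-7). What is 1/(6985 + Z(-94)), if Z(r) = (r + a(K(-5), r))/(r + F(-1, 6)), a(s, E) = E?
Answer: 659/4604431 ≈ 0.00014312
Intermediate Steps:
F(Y, A) = -1/7
Z(r) = 2*r/(-1/7 + r) (Z(r) = (r + r)/(r - 1/7) = (2*r)/(-1/7 + r) = 2*r/(-1/7 + r))
1/(6985 + Z(-94)) = 1/(6985 + 14*(-94)/(-1 + 7*(-94))) = 1/(6985 + 14*(-94)/(-1 - 658)) = 1/(6985 + 14*(-94)/(-659)) = 1/(6985 + 14*(-94)*(-1/659)) = 1/(6985 + 1316/659) = 1/(4604431/659) = 659/4604431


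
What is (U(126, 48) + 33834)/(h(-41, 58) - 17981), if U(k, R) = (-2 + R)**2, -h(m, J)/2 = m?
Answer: -35950/17899 ≈ -2.0085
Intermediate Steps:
h(m, J) = -2*m
(U(126, 48) + 33834)/(h(-41, 58) - 17981) = ((-2 + 48)**2 + 33834)/(-2*(-41) - 17981) = (46**2 + 33834)/(82 - 17981) = (2116 + 33834)/(-17899) = 35950*(-1/17899) = -35950/17899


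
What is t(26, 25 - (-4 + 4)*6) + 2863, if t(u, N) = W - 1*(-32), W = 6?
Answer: 2901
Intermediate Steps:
t(u, N) = 38 (t(u, N) = 6 - 1*(-32) = 6 + 32 = 38)
t(26, 25 - (-4 + 4)*6) + 2863 = 38 + 2863 = 2901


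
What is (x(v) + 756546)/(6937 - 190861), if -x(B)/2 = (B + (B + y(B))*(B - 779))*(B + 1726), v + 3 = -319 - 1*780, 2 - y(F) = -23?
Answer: 421018789/30654 ≈ 13735.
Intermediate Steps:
y(F) = 25 (y(F) = 2 - 1*(-23) = 2 + 23 = 25)
v = -1102 (v = -3 + (-319 - 1*780) = -3 + (-319 - 780) = -3 - 1099 = -1102)
x(B) = -2*(1726 + B)*(B + (-779 + B)*(25 + B)) (x(B) = -2*(B + (B + 25)*(B - 779))*(B + 1726) = -2*(B + (25 + B)*(-779 + B))*(1726 + B) = -2*(B + (-779 + B)*(25 + B))*(1726 + B) = -2*(1726 + B)*(B + (-779 + B)*(25 + B)))
(x(v) + 756546)/(6937 - 190861) = ((67227700 - 1946*(-1102)**2 - 2*(-1102)**3 + 2638306*(-1102)) + 756546)/(6937 - 190861) = ((67227700 - 1946*1214404 - 2*(-1338273208) - 2907413212) + 756546)/(-183924) = ((67227700 - 2363230184 + 2676546416 - 2907413212) + 756546)*(-1/183924) = (-2526869280 + 756546)*(-1/183924) = -2526112734*(-1/183924) = 421018789/30654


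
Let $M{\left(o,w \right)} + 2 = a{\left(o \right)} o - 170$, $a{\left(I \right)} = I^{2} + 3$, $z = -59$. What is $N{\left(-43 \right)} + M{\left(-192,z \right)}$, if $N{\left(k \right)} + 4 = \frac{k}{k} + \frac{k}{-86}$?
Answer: $- \frac{14157277}{2} \approx -7.0786 \cdot 10^{6}$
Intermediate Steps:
$a{\left(I \right)} = 3 + I^{2}$
$N{\left(k \right)} = -3 - \frac{k}{86}$ ($N{\left(k \right)} = -4 + \left(\frac{k}{k} + \frac{k}{-86}\right) = -4 + \left(1 + k \left(- \frac{1}{86}\right)\right) = -4 - \left(-1 + \frac{k}{86}\right) = -3 - \frac{k}{86}$)
$M{\left(o,w \right)} = -172 + o \left(3 + o^{2}\right)$ ($M{\left(o,w \right)} = -2 + \left(\left(3 + o^{2}\right) o - 170\right) = -2 + \left(o \left(3 + o^{2}\right) - 170\right) = -2 + \left(-170 + o \left(3 + o^{2}\right)\right) = -172 + o \left(3 + o^{2}\right)$)
$N{\left(-43 \right)} + M{\left(-192,z \right)} = \left(-3 - - \frac{1}{2}\right) - \left(172 + 192 \left(3 + \left(-192\right)^{2}\right)\right) = \left(-3 + \frac{1}{2}\right) - \left(172 + 192 \left(3 + 36864\right)\right) = - \frac{5}{2} - 7078636 = - \frac{14157277}{2}$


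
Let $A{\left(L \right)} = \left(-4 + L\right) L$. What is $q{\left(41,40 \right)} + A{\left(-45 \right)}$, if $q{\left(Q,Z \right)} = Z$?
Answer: $2245$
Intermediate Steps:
$A{\left(L \right)} = L \left(-4 + L\right)$
$q{\left(41,40 \right)} + A{\left(-45 \right)} = 40 - 45 \left(-4 - 45\right) = 40 - -2205 = 40 + 2205 = 2245$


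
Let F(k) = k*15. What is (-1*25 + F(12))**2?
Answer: 24025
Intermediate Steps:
F(k) = 15*k
(-1*25 + F(12))**2 = (-1*25 + 15*12)**2 = (-25 + 180)**2 = 155**2 = 24025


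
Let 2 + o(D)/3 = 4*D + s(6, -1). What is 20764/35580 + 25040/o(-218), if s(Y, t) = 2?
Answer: -2904877/323185 ≈ -8.9883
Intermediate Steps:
o(D) = 12*D (o(D) = -6 + 3*(4*D + 2) = -6 + 3*(2 + 4*D) = -6 + (6 + 12*D) = 12*D)
20764/35580 + 25040/o(-218) = 20764/35580 + 25040/((12*(-218))) = 20764*(1/35580) + 25040/(-2616) = 5191/8895 + 25040*(-1/2616) = 5191/8895 - 3130/327 = -2904877/323185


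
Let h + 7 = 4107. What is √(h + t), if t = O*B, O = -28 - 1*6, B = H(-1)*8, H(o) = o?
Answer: 2*√1093 ≈ 66.121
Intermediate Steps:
h = 4100 (h = -7 + 4107 = 4100)
B = -8 (B = -1*8 = -8)
O = -34 (O = -28 - 6 = -34)
t = 272 (t = -34*(-8) = 272)
√(h + t) = √(4100 + 272) = √4372 = 2*√1093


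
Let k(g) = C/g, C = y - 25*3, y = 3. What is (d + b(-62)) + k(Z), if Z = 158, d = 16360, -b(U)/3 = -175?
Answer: 1333879/79 ≈ 16885.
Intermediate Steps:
b(U) = 525 (b(U) = -3*(-175) = 525)
C = -72 (C = 3 - 25*3 = 3 - 5*15 = 3 - 75 = -72)
k(g) = -72/g
(d + b(-62)) + k(Z) = (16360 + 525) - 72/158 = 16885 - 72*1/158 = 16885 - 36/79 = 1333879/79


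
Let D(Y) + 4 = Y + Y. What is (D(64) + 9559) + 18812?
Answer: 28495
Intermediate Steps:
D(Y) = -4 + 2*Y (D(Y) = -4 + (Y + Y) = -4 + 2*Y)
(D(64) + 9559) + 18812 = ((-4 + 2*64) + 9559) + 18812 = ((-4 + 128) + 9559) + 18812 = (124 + 9559) + 18812 = 9683 + 18812 = 28495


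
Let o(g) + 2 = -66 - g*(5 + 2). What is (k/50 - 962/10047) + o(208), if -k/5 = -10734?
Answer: -22640701/50235 ≈ -450.70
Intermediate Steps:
k = 53670 (k = -5*(-10734) = 53670)
o(g) = -68 - 7*g (o(g) = -2 + (-66 - g*(5 + 2)) = -2 + (-66 - g*7) = -2 + (-66 - 7*g) = -68 - 7*g)
(k/50 - 962/10047) + o(208) = (53670/50 - 962/10047) + (-68 - 7*208) = (53670*(1/50) - 962*1/10047) + (-68 - 1456) = (5367/5 - 962/10047) - 1524 = 53917439/50235 - 1524 = -22640701/50235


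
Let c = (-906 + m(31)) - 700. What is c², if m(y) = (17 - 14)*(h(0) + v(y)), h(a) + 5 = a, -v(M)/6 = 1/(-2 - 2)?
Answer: 10452289/4 ≈ 2.6131e+6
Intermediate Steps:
v(M) = 3/2 (v(M) = -6/(-2 - 2) = -6/(-4) = -6*(-¼) = 3/2)
h(a) = -5 + a
m(y) = -21/2 (m(y) = (17 - 14)*((-5 + 0) + 3/2) = 3*(-5 + 3/2) = 3*(-7/2) = -21/2)
c = -3233/2 (c = (-906 - 21/2) - 700 = -1833/2 - 700 = -3233/2 ≈ -1616.5)
c² = (-3233/2)² = 10452289/4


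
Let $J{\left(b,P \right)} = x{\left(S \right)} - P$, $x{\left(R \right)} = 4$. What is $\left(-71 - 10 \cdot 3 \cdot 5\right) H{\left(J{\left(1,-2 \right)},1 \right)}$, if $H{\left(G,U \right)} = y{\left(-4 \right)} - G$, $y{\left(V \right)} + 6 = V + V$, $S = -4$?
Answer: $4420$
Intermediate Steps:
$y{\left(V \right)} = -6 + 2 V$ ($y{\left(V \right)} = -6 + \left(V + V\right) = -6 + 2 V$)
$J{\left(b,P \right)} = 4 - P$
$H{\left(G,U \right)} = -14 - G$ ($H{\left(G,U \right)} = \left(-6 + 2 \left(-4\right)\right) - G = \left(-6 - 8\right) - G = -14 - G$)
$\left(-71 - 10 \cdot 3 \cdot 5\right) H{\left(J{\left(1,-2 \right)},1 \right)} = \left(-71 - 10 \cdot 3 \cdot 5\right) \left(-14 - \left(4 - -2\right)\right) = \left(-71 - 150\right) \left(-14 - \left(4 + 2\right)\right) = \left(-71 - 150\right) \left(-14 - 6\right) = - 221 \left(-14 - 6\right) = \left(-221\right) \left(-20\right) = 4420$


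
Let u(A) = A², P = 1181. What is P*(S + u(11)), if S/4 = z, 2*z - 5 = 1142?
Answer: 2852115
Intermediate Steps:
z = 1147/2 (z = 5/2 + (½)*1142 = 5/2 + 571 = 1147/2 ≈ 573.50)
S = 2294 (S = 4*(1147/2) = 2294)
P*(S + u(11)) = 1181*(2294 + 11²) = 1181*(2294 + 121) = 1181*2415 = 2852115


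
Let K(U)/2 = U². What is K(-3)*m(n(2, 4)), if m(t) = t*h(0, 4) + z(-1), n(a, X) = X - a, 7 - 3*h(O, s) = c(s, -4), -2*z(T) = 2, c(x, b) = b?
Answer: 114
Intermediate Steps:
z(T) = -1 (z(T) = -½*2 = -1)
h(O, s) = 11/3 (h(O, s) = 7/3 - ⅓*(-4) = 7/3 + 4/3 = 11/3)
K(U) = 2*U²
m(t) = -1 + 11*t/3 (m(t) = t*(11/3) - 1 = 11*t/3 - 1 = -1 + 11*t/3)
K(-3)*m(n(2, 4)) = (2*(-3)²)*(-1 + 11*(4 - 1*2)/3) = (2*9)*(-1 + 11*(4 - 2)/3) = 18*(-1 + (11/3)*2) = 18*(-1 + 22/3) = 18*(19/3) = 114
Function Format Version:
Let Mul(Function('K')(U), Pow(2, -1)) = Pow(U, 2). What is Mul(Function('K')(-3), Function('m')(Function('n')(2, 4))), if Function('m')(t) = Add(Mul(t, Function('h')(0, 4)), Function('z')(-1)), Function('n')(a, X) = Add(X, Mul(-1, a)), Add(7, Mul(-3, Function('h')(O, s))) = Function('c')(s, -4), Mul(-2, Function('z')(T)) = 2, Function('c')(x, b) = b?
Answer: 114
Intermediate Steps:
Function('z')(T) = -1 (Function('z')(T) = Mul(Rational(-1, 2), 2) = -1)
Function('h')(O, s) = Rational(11, 3) (Function('h')(O, s) = Add(Rational(7, 3), Mul(Rational(-1, 3), -4)) = Add(Rational(7, 3), Rational(4, 3)) = Rational(11, 3))
Function('K')(U) = Mul(2, Pow(U, 2))
Function('m')(t) = Add(-1, Mul(Rational(11, 3), t)) (Function('m')(t) = Add(Mul(t, Rational(11, 3)), -1) = Add(Mul(Rational(11, 3), t), -1) = Add(-1, Mul(Rational(11, 3), t)))
Mul(Function('K')(-3), Function('m')(Function('n')(2, 4))) = Mul(Mul(2, Pow(-3, 2)), Add(-1, Mul(Rational(11, 3), Add(4, Mul(-1, 2))))) = Mul(Mul(2, 9), Add(-1, Mul(Rational(11, 3), Add(4, -2)))) = Mul(18, Add(-1, Mul(Rational(11, 3), 2))) = Mul(18, Add(-1, Rational(22, 3))) = Mul(18, Rational(19, 3)) = 114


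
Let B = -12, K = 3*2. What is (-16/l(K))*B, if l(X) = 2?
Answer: 96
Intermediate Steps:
K = 6
(-16/l(K))*B = (-16/2)*(-12) = ((1/2)*(-16))*(-12) = -8*(-12) = 96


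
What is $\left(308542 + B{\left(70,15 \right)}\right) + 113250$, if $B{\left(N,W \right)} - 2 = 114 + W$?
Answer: $421923$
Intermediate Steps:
$B{\left(N,W \right)} = 116 + W$ ($B{\left(N,W \right)} = 2 + \left(114 + W\right) = 116 + W$)
$\left(308542 + B{\left(70,15 \right)}\right) + 113250 = \left(308542 + \left(116 + 15\right)\right) + 113250 = \left(308542 + 131\right) + 113250 = 308673 + 113250 = 421923$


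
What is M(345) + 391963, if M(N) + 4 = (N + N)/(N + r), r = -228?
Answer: 15286631/39 ≈ 3.9197e+5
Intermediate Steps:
M(N) = -4 + 2*N/(-228 + N) (M(N) = -4 + (N + N)/(N - 228) = -4 + (2*N)/(-228 + N) = -4 + 2*N/(-228 + N))
M(345) + 391963 = 2*(456 - 1*345)/(-228 + 345) + 391963 = 2*(456 - 345)/117 + 391963 = 2*(1/117)*111 + 391963 = 74/39 + 391963 = 15286631/39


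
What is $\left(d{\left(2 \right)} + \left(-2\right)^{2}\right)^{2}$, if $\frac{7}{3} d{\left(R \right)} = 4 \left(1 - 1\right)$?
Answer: $16$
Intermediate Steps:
$d{\left(R \right)} = 0$ ($d{\left(R \right)} = \frac{3 \cdot 4 \left(1 - 1\right)}{7} = \frac{3 \cdot 4 \cdot 0}{7} = \frac{3}{7} \cdot 0 = 0$)
$\left(d{\left(2 \right)} + \left(-2\right)^{2}\right)^{2} = \left(0 + \left(-2\right)^{2}\right)^{2} = \left(0 + 4\right)^{2} = 4^{2} = 16$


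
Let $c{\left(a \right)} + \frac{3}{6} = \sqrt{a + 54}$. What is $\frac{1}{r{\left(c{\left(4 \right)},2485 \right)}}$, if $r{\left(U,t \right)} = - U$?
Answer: $- \frac{2}{231} - \frac{4 \sqrt{58}}{231} \approx -0.14053$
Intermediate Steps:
$c{\left(a \right)} = - \frac{1}{2} + \sqrt{54 + a}$ ($c{\left(a \right)} = - \frac{1}{2} + \sqrt{a + 54} = - \frac{1}{2} + \sqrt{54 + a}$)
$\frac{1}{r{\left(c{\left(4 \right)},2485 \right)}} = \frac{1}{\left(-1\right) \left(- \frac{1}{2} + \sqrt{54 + 4}\right)} = \frac{1}{\left(-1\right) \left(- \frac{1}{2} + \sqrt{58}\right)} = \frac{1}{\frac{1}{2} - \sqrt{58}}$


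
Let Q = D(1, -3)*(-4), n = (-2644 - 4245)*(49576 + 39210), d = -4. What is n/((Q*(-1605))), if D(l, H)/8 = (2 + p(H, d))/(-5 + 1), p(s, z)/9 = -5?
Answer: -305823377/276060 ≈ -1107.8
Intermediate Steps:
p(s, z) = -45 (p(s, z) = 9*(-5) = -45)
D(l, H) = 86 (D(l, H) = 8*((2 - 45)/(-5 + 1)) = 8*(-43/(-4)) = 8*(-43*(-¼)) = 8*(43/4) = 86)
n = -611646754 (n = -6889*88786 = -611646754)
Q = -344 (Q = 86*(-4) = -344)
n/((Q*(-1605))) = -611646754/((-344*(-1605))) = -611646754/552120 = -611646754*1/552120 = -305823377/276060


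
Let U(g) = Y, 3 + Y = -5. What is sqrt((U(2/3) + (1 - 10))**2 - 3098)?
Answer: 53*I ≈ 53.0*I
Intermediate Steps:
Y = -8 (Y = -3 - 5 = -8)
U(g) = -8
sqrt((U(2/3) + (1 - 10))**2 - 3098) = sqrt((-8 + (1 - 10))**2 - 3098) = sqrt((-8 - 9)**2 - 3098) = sqrt((-17)**2 - 3098) = sqrt(289 - 3098) = sqrt(-2809) = 53*I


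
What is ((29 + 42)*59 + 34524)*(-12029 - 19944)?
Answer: -1237770749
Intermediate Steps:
((29 + 42)*59 + 34524)*(-12029 - 19944) = (71*59 + 34524)*(-31973) = (4189 + 34524)*(-31973) = 38713*(-31973) = -1237770749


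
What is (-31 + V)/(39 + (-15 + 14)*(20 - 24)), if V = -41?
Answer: -72/43 ≈ -1.6744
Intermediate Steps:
(-31 + V)/(39 + (-15 + 14)*(20 - 24)) = (-31 - 41)/(39 + (-15 + 14)*(20 - 24)) = -72/(39 - 1*(-4)) = -72/(39 + 4) = -72/43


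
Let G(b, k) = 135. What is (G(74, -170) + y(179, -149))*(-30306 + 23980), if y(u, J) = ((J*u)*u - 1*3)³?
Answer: 688346323897648215488518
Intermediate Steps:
y(u, J) = (-3 + J*u²)³ (y(u, J) = (J*u² - 3)³ = (-3 + J*u²)³)
(G(74, -170) + y(179, -149))*(-30306 + 23980) = (135 + (-3 - 149*179²)³)*(-30306 + 23980) = (135 + (-3 - 149*32041)³)*(-6326) = (135 + (-3 - 4774109)³)*(-6326) = (135 + (-4774112)³)*(-6326) = (135 - 108812254805192572928)*(-6326) = -108812254805192572793*(-6326) = 688346323897648215488518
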